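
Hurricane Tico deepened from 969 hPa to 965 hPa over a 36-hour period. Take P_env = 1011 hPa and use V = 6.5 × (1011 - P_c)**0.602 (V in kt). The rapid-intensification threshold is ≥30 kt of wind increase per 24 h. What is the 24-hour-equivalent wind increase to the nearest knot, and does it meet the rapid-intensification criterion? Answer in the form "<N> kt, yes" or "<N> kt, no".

V₁: ΔP = 42, V ≈ 6.5 × 42^0.602 ≈ 61.68 kt.
V₂: ΔP = 46, V ≈ 6.5 × 46^0.602 ≈ 65.15 kt.
ΔV over 36 h = 3.47 kt → 24 h equivalent = 3.47 × 24/36 ≈ 2.31 kt.
2 kt < 30 kt ⇒ not rapid intensification.

2 kt, no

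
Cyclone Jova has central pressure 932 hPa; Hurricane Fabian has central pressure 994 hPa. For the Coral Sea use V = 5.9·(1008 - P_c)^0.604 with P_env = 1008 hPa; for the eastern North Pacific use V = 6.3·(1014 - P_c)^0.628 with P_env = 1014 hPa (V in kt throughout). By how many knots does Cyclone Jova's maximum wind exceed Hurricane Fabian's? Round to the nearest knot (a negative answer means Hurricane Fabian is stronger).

Cyclone Jova: ΔP = 76; V ≈ 5.9 × 76^0.604 ≈ 80.70 kt.
Hurricane Fabian: ΔP = 20; V ≈ 6.3 × 20^0.628 ≈ 41.34 kt.
Difference ≈ 80.70 − 41.34 = 39.36 → 39 kt.

39 kt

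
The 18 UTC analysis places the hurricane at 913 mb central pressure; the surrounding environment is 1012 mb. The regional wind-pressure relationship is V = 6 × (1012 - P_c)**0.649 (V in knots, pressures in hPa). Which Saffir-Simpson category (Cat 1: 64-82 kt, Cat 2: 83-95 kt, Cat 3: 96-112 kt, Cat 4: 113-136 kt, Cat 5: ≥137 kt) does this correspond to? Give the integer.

ΔP = 1012 − 913 = 99 mb.
V ≈ 6 × 99^0.649 = 6 × 19.73 ≈ 118 kt.
118 kt falls in the Category 4 band.

4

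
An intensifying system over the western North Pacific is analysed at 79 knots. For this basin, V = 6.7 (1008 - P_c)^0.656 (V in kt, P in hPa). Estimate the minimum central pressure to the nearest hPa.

ΔP = (V / 6.7)^(1/0.656) = (79/6.7)^1.524.
79/6.7 = 11.791; 11.791^1.524 ≈ 43.00 hPa.
P_c = 1008 − 43.00 = 965.00 ≈ 965 hPa.

965 hPa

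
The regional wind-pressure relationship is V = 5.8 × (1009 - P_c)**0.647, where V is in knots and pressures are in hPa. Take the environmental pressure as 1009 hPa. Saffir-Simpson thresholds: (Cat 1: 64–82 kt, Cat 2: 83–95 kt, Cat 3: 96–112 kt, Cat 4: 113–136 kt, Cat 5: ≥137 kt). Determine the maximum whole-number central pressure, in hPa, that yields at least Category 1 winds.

Category 1 begins at V = 64 kt.
Required ΔP = (64/5.8)^(1/0.647) = 11.034^1.546 ≈ 40.90 hPa.
P_c ≤ 1009 − 40.90 = 968.10, so the highest integer P_c is 968 hPa.

968 hPa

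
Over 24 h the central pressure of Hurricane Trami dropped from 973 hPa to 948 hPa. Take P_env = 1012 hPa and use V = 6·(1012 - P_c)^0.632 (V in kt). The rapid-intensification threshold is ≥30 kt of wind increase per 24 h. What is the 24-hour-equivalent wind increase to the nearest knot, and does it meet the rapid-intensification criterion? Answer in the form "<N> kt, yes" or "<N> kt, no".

22 kt, no

V₁: ΔP = 39, V ≈ 6 × 39^0.632 ≈ 60.77 kt.
V₂: ΔP = 64, V ≈ 6 × 64^0.632 ≈ 83.11 kt.
ΔV over 24 h = 22.34 kt → 24 h equivalent = 22.34 × 24/24 ≈ 22.34 kt.
22 kt < 30 kt ⇒ not rapid intensification.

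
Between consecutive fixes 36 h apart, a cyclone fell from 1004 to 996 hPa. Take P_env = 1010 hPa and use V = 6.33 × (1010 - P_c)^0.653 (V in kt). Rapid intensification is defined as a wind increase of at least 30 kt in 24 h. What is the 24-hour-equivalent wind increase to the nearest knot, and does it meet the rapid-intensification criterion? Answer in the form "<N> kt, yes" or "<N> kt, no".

10 kt, no

V₁: ΔP = 6, V ≈ 6.33 × 6^0.653 ≈ 20.40 kt.
V₂: ΔP = 14, V ≈ 6.33 × 14^0.653 ≈ 35.47 kt.
ΔV over 36 h = 15.07 kt → 24 h equivalent = 15.07 × 24/36 ≈ 10.05 kt.
10 kt < 30 kt ⇒ not rapid intensification.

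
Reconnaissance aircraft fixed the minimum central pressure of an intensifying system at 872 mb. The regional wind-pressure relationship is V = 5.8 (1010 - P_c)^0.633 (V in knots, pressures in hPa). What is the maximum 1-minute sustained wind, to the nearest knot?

131 kt

ΔP = 1010 − 872 = 138 mb.
138^0.633 ≈ 22.623.
V ≈ 5.8 × 22.623 ≈ 131.2 kt.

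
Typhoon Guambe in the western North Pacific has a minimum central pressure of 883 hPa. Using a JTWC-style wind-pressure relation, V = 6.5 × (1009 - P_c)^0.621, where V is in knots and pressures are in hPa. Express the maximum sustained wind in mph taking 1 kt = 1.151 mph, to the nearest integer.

ΔP = 1009 − 883 = 126 hPa.
V ≈ 6.5 × 126^0.621 = 6.5 × 20.153 ≈ 130.992 kt.
130.992 × 1.151 ≈ 150.77 mph → 151 mph.

151 mph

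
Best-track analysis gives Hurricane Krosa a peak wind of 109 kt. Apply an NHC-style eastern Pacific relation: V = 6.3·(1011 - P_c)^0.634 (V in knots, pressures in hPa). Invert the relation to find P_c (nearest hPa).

ΔP = (V / 6.3)^(1/0.634) = (109/6.3)^1.577.
109/6.3 = 17.302; 17.302^1.577 ≈ 89.71 hPa.
P_c = 1011 − 89.71 = 921.29 ≈ 921 hPa.

921 hPa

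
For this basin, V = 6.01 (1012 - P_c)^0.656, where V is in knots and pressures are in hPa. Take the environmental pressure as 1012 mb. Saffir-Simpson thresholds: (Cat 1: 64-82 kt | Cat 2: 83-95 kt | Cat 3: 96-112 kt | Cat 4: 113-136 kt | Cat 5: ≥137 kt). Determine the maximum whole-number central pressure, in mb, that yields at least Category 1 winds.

Category 1 begins at V = 64 kt.
Required ΔP = (64/6.01)^(1/0.656) = 10.649^1.524 ≈ 36.81 mb.
P_c ≤ 1012 − 36.81 = 975.19, so the highest integer P_c is 975 mb.

975 mb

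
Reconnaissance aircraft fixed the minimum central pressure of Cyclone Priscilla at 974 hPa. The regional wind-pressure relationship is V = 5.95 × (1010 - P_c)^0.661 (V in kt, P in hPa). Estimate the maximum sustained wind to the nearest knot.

64 kt

ΔP = 1010 − 974 = 36 hPa.
36^0.661 ≈ 10.684.
V ≈ 5.95 × 10.684 ≈ 63.6 kt.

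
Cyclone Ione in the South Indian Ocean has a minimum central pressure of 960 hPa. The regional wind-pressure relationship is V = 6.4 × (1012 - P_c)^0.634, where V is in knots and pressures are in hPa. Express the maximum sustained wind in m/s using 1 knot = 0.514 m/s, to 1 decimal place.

ΔP = 1012 − 960 = 52 hPa.
V ≈ 6.4 × 52^0.634 = 6.4 × 12.245 ≈ 78.366 kt.
78.366 × 0.514 ≈ 40.28 m/s → 40.3 m/s.

40.3 m/s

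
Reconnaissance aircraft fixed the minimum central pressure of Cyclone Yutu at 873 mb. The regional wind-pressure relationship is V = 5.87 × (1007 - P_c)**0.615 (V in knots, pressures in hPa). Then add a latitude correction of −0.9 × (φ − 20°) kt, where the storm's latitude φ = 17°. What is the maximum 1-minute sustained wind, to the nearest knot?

ΔP = 1007 − 873 = 134 mb.
134^0.615 ≈ 20.332.
V ≈ 5.87 × 20.332 ≈ 119.3 kt.
Latitude correction: −0.9 × (17 − 20) = 2.7 kt.
Corrected V ≈ 122 kt → 122 kt.

122 kt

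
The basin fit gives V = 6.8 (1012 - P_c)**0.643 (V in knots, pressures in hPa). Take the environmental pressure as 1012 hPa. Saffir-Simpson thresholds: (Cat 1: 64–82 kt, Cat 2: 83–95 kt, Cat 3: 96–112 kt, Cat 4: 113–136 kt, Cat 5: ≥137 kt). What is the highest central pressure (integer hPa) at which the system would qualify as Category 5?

Category 5 begins at V = 137 kt.
Required ΔP = (137/6.8)^(1/0.643) = 20.147^1.555 ≈ 106.74 hPa.
P_c ≤ 1012 − 106.74 = 905.26, so the highest integer P_c is 905 hPa.

905 hPa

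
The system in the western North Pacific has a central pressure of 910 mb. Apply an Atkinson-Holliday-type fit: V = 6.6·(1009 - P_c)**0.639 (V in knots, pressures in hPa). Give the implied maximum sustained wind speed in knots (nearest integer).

124 kt

ΔP = 1009 − 910 = 99 mb.
99^0.639 ≈ 18.846.
V ≈ 6.6 × 18.846 ≈ 124.4 kt.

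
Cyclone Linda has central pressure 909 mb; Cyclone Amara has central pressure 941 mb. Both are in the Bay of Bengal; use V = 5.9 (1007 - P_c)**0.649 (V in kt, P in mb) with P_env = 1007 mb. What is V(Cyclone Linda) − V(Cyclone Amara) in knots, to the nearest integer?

Cyclone Linda: ΔP = 98; V ≈ 5.9 × 98^0.649 ≈ 115.65 kt.
Cyclone Amara: ΔP = 66; V ≈ 5.9 × 66^0.649 ≈ 89.48 kt.
Difference ≈ 115.65 − 89.48 = 26.17 → 26 kt.

26 kt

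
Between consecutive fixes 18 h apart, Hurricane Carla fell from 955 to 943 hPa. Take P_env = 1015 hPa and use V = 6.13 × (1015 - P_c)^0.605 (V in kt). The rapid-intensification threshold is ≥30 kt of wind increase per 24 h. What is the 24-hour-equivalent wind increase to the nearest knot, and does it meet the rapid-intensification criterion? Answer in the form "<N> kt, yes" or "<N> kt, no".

11 kt, no

V₁: ΔP = 60, V ≈ 6.13 × 60^0.605 ≈ 72.99 kt.
V₂: ΔP = 72, V ≈ 6.13 × 72^0.605 ≈ 81.50 kt.
ΔV over 18 h = 8.51 kt → 24 h equivalent = 8.51 × 24/18 ≈ 11.35 kt.
11 kt < 30 kt ⇒ not rapid intensification.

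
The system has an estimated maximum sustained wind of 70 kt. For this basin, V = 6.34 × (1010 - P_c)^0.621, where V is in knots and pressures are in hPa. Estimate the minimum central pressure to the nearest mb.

ΔP = (V / 6.34)^(1/0.621) = (70/6.34)^1.610.
70/6.34 = 11.041; 11.041^1.610 ≈ 47.81 mb.
P_c = 1010 − 47.81 = 962.19 ≈ 962 mb.

962 mb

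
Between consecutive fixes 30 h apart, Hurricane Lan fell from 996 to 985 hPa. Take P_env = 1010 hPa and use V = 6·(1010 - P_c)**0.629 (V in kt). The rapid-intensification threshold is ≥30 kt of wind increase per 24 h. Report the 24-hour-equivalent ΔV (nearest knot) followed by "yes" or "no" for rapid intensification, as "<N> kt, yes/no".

V₁: ΔP = 14, V ≈ 6 × 14^0.629 ≈ 31.55 kt.
V₂: ΔP = 25, V ≈ 6 × 25^0.629 ≈ 45.44 kt.
ΔV over 30 h = 13.89 kt → 24 h equivalent = 13.89 × 24/30 ≈ 11.11 kt.
11 kt < 30 kt ⇒ not rapid intensification.

11 kt, no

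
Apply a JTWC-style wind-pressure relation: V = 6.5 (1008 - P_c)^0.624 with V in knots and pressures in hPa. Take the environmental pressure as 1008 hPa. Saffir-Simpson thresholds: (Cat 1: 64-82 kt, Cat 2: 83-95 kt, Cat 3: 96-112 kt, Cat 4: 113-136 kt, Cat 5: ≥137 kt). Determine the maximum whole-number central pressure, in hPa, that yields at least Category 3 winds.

Category 3 begins at V = 96 kt.
Required ΔP = (96/6.5)^(1/0.624) = 14.769^1.603 ≈ 74.81 hPa.
P_c ≤ 1008 − 74.81 = 933.19, so the highest integer P_c is 933 hPa.

933 hPa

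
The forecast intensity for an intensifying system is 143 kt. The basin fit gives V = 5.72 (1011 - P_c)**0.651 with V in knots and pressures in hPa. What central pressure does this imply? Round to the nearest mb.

ΔP = (V / 5.72)^(1/0.651) = (143/5.72)^1.536.
143/5.72 = 25.000; 25.000^1.536 ≈ 140.40 mb.
P_c = 1011 − 140.40 = 870.60 ≈ 871 mb.

871 mb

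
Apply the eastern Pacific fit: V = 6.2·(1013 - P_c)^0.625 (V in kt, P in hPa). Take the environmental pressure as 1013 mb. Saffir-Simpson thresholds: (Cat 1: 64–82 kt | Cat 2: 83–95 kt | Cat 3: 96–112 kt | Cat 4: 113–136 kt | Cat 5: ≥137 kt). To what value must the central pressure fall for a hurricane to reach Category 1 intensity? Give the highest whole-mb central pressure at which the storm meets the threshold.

Category 1 begins at V = 64 kt.
Required ΔP = (64/6.2)^(1/0.625) = 10.323^1.600 ≈ 41.89 mb.
P_c ≤ 1013 − 41.89 = 971.11, so the highest integer P_c is 971 mb.

971 mb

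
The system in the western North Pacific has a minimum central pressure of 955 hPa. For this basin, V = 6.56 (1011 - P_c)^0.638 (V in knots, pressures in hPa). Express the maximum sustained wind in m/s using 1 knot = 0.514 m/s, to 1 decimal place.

44.0 m/s

ΔP = 1011 − 955 = 56 hPa.
V ≈ 6.56 × 56^0.638 = 6.56 × 13.042 ≈ 85.555 kt.
85.555 × 0.514 ≈ 43.98 m/s → 44.0 m/s.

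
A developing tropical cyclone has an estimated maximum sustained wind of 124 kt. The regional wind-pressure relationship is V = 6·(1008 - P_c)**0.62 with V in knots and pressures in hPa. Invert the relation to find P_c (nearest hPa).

ΔP = (V / 6)^(1/0.62) = (124/6)^1.613.
124/6 = 20.667; 20.667^1.613 ≈ 132.25 hPa.
P_c = 1008 − 132.25 = 875.75 ≈ 876 hPa.

876 hPa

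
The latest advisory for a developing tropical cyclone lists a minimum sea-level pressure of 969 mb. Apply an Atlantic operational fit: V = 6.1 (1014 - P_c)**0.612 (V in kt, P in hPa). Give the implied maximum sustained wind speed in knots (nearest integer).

ΔP = 1014 − 969 = 45 mb.
45^0.612 ≈ 10.275.
V ≈ 6.1 × 10.275 ≈ 62.7 kt.

63 kt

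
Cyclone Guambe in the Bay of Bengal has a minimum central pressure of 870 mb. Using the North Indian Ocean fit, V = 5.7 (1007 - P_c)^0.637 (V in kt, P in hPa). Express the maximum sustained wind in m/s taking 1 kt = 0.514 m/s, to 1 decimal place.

ΔP = 1007 − 870 = 137 mb.
V ≈ 5.7 × 137^0.637 = 5.7 × 22.966 ≈ 130.908 kt.
130.908 × 0.514 ≈ 67.29 m/s → 67.3 m/s.

67.3 m/s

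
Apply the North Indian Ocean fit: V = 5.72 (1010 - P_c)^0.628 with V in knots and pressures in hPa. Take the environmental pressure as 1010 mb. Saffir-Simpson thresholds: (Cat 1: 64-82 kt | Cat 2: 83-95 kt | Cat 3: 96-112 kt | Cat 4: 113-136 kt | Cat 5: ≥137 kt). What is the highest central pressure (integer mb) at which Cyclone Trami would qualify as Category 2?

939 mb

Category 2 begins at V = 83 kt.
Required ΔP = (83/5.72)^(1/0.628) = 14.510^1.592 ≈ 70.76 mb.
P_c ≤ 1010 − 70.76 = 939.24, so the highest integer P_c is 939 mb.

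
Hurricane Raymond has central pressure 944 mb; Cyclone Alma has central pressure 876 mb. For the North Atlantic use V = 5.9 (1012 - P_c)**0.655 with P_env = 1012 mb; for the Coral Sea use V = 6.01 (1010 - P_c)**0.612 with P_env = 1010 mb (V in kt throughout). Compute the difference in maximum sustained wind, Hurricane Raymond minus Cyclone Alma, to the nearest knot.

Hurricane Raymond: ΔP = 68; V ≈ 5.9 × 68^0.655 ≈ 93.57 kt.
Cyclone Alma: ΔP = 134; V ≈ 6.01 × 134^0.612 ≈ 120.41 kt.
Difference ≈ 93.57 − 120.41 = -26.84 → -27 kt.

-27 kt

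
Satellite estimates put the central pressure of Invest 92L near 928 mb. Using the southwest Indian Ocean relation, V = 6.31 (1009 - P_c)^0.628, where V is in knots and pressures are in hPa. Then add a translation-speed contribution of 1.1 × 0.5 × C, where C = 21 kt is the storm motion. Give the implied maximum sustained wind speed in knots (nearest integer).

ΔP = 1009 − 928 = 81 mb.
81^0.628 ≈ 15.795.
V ≈ 6.31 × 15.795 ≈ 99.7 kt.
Translation term: 1.1 × 0.5 × 21 = 11.55 kt.
Corrected V ≈ 111.25 kt → 111 kt.

111 kt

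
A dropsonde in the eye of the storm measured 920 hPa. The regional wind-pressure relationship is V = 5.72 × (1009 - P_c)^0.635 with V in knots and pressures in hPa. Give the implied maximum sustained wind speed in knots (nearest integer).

99 kt

ΔP = 1009 − 920 = 89 hPa.
89^0.635 ≈ 17.293.
V ≈ 5.72 × 17.293 ≈ 98.9 kt.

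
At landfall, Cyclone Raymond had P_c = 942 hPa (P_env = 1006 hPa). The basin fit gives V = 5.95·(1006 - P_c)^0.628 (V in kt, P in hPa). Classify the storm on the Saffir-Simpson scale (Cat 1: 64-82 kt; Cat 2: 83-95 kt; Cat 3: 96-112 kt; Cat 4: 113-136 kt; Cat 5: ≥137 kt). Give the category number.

ΔP = 1006 − 942 = 64 hPa.
V ≈ 5.95 × 64^0.628 = 5.95 × 13.62 ≈ 81 kt.
81 kt falls in the Category 1 band.

1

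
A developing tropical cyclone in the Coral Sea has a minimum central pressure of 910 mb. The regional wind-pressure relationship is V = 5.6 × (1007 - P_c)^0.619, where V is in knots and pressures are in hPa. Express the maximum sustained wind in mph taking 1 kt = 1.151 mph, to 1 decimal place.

109.4 mph

ΔP = 1007 − 910 = 97 mb.
V ≈ 5.6 × 97^0.619 = 5.6 × 16.975 ≈ 95.060 kt.
95.060 × 1.151 ≈ 109.41 mph → 109.4 mph.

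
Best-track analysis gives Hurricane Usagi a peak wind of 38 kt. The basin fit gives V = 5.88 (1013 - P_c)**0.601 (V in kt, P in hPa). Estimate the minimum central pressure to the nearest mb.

ΔP = (V / 5.88)^(1/0.601) = (38/5.88)^1.664.
38/5.88 = 6.463; 6.463^1.664 ≈ 22.31 mb.
P_c = 1013 − 22.31 = 990.69 ≈ 991 mb.

991 mb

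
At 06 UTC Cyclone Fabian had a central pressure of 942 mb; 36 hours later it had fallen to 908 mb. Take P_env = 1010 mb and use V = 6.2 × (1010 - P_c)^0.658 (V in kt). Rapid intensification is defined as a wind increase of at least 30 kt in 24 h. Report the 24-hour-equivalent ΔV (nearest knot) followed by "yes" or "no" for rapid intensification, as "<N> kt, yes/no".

20 kt, no

V₁: ΔP = 68, V ≈ 6.2 × 68^0.658 ≈ 99.58 kt.
V₂: ΔP = 102, V ≈ 6.2 × 102^0.658 ≈ 130.03 kt.
ΔV over 36 h = 30.45 kt → 24 h equivalent = 30.45 × 24/36 ≈ 20.30 kt.
20 kt < 30 kt ⇒ not rapid intensification.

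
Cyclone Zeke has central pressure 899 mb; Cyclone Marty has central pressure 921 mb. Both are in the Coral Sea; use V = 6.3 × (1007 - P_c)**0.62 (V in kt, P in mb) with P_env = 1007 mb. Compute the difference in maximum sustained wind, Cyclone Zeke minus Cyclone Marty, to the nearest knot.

15 kt

Cyclone Zeke: ΔP = 108; V ≈ 6.3 × 108^0.62 ≈ 114.83 kt.
Cyclone Marty: ΔP = 86; V ≈ 6.3 × 86^0.62 ≈ 99.71 kt.
Difference ≈ 114.83 − 99.71 = 15.12 → 15 kt.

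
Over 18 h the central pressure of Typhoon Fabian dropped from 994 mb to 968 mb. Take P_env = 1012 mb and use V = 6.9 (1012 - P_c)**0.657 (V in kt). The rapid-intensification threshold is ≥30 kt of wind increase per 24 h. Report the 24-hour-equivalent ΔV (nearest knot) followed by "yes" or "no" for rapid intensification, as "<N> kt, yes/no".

V₁: ΔP = 18, V ≈ 6.9 × 18^0.657 ≈ 46.09 kt.
V₂: ΔP = 44, V ≈ 6.9 × 44^0.657 ≈ 82.91 kt.
ΔV over 18 h = 36.82 kt → 24 h equivalent = 36.82 × 24/18 ≈ 49.09 kt.
49 kt ≥ 30 kt ⇒ rapid intensification.

49 kt, yes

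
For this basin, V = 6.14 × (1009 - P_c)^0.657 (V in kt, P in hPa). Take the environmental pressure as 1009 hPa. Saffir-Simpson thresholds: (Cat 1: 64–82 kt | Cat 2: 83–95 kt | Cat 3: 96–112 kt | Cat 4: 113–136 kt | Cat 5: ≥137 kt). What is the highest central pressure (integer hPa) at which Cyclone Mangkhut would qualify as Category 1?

973 hPa

Category 1 begins at V = 64 kt.
Required ΔP = (64/6.14)^(1/0.657) = 10.423^1.522 ≈ 35.44 hPa.
P_c ≤ 1009 − 35.44 = 973.56, so the highest integer P_c is 973 hPa.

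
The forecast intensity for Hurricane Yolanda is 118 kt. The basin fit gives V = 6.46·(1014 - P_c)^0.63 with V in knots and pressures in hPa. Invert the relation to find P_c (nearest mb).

913 mb

ΔP = (V / 6.46)^(1/0.63) = (118/6.46)^1.587.
118/6.46 = 18.266; 18.266^1.587 ≈ 100.60 mb.
P_c = 1014 − 100.60 = 913.40 ≈ 913 mb.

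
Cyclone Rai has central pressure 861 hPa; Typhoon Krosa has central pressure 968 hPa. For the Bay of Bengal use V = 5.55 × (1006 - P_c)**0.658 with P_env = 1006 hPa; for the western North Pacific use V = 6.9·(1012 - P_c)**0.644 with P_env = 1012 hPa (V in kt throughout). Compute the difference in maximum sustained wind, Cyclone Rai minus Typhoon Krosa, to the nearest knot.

Cyclone Rai: ΔP = 145; V ≈ 5.55 × 145^0.658 ≈ 146.71 kt.
Typhoon Krosa: ΔP = 44; V ≈ 6.9 × 44^0.644 ≈ 78.93 kt.
Difference ≈ 146.71 − 78.93 = 67.78 → 68 kt.

68 kt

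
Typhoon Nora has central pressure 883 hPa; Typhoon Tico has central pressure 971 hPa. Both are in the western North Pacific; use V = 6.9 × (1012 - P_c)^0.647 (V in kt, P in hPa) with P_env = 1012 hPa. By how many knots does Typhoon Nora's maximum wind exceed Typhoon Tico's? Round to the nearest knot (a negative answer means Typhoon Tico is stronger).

Typhoon Nora: ΔP = 129; V ≈ 6.9 × 129^0.647 ≈ 160.10 kt.
Typhoon Tico: ΔP = 41; V ≈ 6.9 × 41^0.647 ≈ 76.26 kt.
Difference ≈ 160.10 − 76.26 = 83.84 → 84 kt.

84 kt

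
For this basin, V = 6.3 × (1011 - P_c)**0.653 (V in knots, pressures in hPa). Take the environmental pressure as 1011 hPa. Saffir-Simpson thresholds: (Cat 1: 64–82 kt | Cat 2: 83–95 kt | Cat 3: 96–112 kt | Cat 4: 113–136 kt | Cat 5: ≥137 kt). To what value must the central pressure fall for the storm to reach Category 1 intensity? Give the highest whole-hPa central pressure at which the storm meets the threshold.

Category 1 begins at V = 64 kt.
Required ΔP = (64/6.3)^(1/0.653) = 10.159^1.531 ≈ 34.82 hPa.
P_c ≤ 1011 − 34.82 = 976.18, so the highest integer P_c is 976 hPa.

976 hPa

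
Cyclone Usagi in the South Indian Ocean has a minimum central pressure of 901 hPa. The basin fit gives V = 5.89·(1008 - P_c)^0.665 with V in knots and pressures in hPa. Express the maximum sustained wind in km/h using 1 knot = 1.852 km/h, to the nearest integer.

ΔP = 1008 − 901 = 107 hPa.
V ≈ 5.89 × 107^0.665 = 5.89 × 22.364 ≈ 131.721 kt.
131.721 × 1.852 ≈ 243.95 km/h → 244 km/h.

244 km/h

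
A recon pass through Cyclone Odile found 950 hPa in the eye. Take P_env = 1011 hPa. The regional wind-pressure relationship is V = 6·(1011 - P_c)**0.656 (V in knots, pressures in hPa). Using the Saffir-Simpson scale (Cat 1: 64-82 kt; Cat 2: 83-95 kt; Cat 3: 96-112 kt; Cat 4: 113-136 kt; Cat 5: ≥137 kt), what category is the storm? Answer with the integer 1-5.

2

ΔP = 1011 − 950 = 61 hPa.
V ≈ 6 × 61^0.656 = 6 × 14.83 ≈ 89 kt.
89 kt falls in the Category 2 band.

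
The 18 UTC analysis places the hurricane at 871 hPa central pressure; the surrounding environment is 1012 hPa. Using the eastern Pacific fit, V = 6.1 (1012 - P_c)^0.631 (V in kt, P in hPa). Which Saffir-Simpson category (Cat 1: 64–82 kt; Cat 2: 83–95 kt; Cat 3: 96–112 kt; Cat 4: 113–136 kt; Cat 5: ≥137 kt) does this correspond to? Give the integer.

5

ΔP = 1012 − 871 = 141 hPa.
V ≈ 6.1 × 141^0.631 = 6.1 × 22.71 ≈ 139 kt.
139 kt falls in the Category 5 band.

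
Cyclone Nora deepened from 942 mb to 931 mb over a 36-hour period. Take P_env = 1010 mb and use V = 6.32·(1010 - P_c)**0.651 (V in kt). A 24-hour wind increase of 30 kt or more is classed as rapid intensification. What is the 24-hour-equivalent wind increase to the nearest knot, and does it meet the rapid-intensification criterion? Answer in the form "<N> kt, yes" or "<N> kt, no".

7 kt, no

V₁: ΔP = 68, V ≈ 6.32 × 68^0.651 ≈ 98.56 kt.
V₂: ΔP = 79, V ≈ 6.32 × 79^0.651 ≈ 108.66 kt.
ΔV over 36 h = 10.10 kt → 24 h equivalent = 10.10 × 24/36 ≈ 6.73 kt.
7 kt < 30 kt ⇒ not rapid intensification.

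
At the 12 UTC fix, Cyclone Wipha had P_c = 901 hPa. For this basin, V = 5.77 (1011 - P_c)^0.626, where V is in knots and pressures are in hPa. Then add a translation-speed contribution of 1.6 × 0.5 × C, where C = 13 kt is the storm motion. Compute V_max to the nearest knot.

ΔP = 1011 − 901 = 110 hPa.
110^0.626 ≈ 18.963.
V ≈ 5.77 × 18.963 ≈ 109.4 kt.
Translation term: 1.6 × 0.5 × 13 = 10.4 kt.
Corrected V ≈ 119.8 kt → 120 kt.

120 kt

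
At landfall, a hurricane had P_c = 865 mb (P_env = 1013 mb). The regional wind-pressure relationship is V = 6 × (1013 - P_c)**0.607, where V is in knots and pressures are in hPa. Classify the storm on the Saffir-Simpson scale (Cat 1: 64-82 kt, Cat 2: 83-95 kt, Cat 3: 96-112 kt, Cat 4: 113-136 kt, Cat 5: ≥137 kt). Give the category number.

ΔP = 1013 − 865 = 148 mb.
V ≈ 6 × 148^0.607 = 6 × 20.77 ≈ 125 kt.
125 kt falls in the Category 4 band.

4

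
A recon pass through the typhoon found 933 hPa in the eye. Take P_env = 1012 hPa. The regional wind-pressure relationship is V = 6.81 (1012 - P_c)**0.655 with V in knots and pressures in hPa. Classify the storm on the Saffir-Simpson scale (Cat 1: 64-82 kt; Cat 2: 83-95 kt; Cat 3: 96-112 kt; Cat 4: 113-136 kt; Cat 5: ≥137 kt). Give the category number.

4

ΔP = 1012 − 933 = 79 hPa.
V ≈ 6.81 × 79^0.655 = 6.81 × 17.50 ≈ 119 kt.
119 kt falls in the Category 4 band.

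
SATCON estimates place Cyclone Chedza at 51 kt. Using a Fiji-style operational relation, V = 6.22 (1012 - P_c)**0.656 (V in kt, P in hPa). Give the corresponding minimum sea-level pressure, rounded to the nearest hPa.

ΔP = (V / 6.22)^(1/0.656) = (51/6.22)^1.524.
51/6.22 = 8.199; 8.199^1.524 ≈ 24.71 hPa.
P_c = 1012 − 24.71 = 987.29 ≈ 987 hPa.

987 hPa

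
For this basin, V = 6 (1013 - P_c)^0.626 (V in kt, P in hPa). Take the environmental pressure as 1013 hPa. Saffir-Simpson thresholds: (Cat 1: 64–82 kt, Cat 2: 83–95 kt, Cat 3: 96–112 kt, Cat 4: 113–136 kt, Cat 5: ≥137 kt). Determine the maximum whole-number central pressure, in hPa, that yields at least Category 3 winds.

929 hPa

Category 3 begins at V = 96 kt.
Required ΔP = (96/6)^(1/0.626) = 16.000^1.597 ≈ 83.85 hPa.
P_c ≤ 1013 − 83.85 = 929.15, so the highest integer P_c is 929 hPa.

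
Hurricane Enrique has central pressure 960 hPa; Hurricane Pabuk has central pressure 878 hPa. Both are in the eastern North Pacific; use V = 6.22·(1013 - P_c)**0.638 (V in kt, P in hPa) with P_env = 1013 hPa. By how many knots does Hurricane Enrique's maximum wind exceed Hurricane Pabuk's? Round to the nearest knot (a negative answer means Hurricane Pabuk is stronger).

-64 kt

Hurricane Enrique: ΔP = 53; V ≈ 6.22 × 53^0.638 ≈ 78.32 kt.
Hurricane Pabuk: ΔP = 135; V ≈ 6.22 × 135^0.638 ≈ 142.21 kt.
Difference ≈ 78.32 − 142.21 = -63.89 → -64 kt.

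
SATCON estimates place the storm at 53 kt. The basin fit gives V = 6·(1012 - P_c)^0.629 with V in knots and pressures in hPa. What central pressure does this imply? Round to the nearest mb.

980 mb

ΔP = (V / 6)^(1/0.629) = (53/6)^1.590.
53/6 = 8.833; 8.833^1.590 ≈ 31.93 mb.
P_c = 1012 − 31.93 = 980.07 ≈ 980 mb.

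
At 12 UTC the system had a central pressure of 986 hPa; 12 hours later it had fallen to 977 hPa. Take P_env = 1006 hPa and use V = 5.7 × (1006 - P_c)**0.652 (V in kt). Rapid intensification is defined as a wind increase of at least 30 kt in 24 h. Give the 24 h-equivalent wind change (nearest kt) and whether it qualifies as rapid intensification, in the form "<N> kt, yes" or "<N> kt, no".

V₁: ΔP = 20, V ≈ 5.7 × 20^0.652 ≈ 40.19 kt.
V₂: ΔP = 29, V ≈ 5.7 × 29^0.652 ≈ 51.21 kt.
ΔV over 12 h = 11.02 kt → 24 h equivalent = 11.02 × 24/12 ≈ 22.04 kt.
22 kt < 30 kt ⇒ not rapid intensification.

22 kt, no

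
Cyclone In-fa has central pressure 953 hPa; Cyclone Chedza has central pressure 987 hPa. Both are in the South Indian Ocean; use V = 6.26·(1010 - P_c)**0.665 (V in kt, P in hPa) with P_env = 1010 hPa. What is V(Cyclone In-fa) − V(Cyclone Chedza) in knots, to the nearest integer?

Cyclone In-fa: ΔP = 57; V ≈ 6.26 × 57^0.665 ≈ 92.09 kt.
Cyclone Chedza: ΔP = 23; V ≈ 6.26 × 23^0.665 ≈ 50.36 kt.
Difference ≈ 92.09 − 50.36 = 41.73 → 42 kt.

42 kt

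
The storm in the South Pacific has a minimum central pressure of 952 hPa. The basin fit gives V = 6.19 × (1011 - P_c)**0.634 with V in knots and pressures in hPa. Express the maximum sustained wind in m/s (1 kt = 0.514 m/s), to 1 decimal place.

ΔP = 1011 − 952 = 59 hPa.
V ≈ 6.19 × 59^0.634 = 6.19 × 13.265 ≈ 82.113 kt.
82.113 × 0.514 ≈ 42.21 m/s → 42.2 m/s.

42.2 m/s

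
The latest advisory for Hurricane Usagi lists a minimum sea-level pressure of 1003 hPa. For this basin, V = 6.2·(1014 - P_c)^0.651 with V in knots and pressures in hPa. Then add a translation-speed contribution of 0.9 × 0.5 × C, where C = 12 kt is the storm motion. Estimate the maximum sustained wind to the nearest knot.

35 kt

ΔP = 1014 − 1003 = 11 hPa.
11^0.651 ≈ 4.764.
V ≈ 6.2 × 4.764 ≈ 29.5 kt.
Translation term: 0.9 × 0.5 × 12 = 5.4 kt.
Corrected V ≈ 34.9 kt → 35 kt.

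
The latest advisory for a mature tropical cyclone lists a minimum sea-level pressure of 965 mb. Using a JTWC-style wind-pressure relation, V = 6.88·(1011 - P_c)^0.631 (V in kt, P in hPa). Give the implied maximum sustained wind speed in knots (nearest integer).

77 kt

ΔP = 1011 − 965 = 46 mb.
46^0.631 ≈ 11.200.
V ≈ 6.88 × 11.200 ≈ 77.1 kt.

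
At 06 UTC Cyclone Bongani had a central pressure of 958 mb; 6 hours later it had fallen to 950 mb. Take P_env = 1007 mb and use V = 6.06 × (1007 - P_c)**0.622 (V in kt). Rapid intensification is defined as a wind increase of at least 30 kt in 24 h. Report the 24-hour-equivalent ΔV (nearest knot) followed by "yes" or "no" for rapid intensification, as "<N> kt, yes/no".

V₁: ΔP = 49, V ≈ 6.06 × 49^0.622 ≈ 68.20 kt.
V₂: ΔP = 57, V ≈ 6.06 × 57^0.622 ≈ 74.93 kt.
ΔV over 6 h = 6.73 kt → 24 h equivalent = 6.73 × 24/6 ≈ 26.92 kt.
27 kt < 30 kt ⇒ not rapid intensification.

27 kt, no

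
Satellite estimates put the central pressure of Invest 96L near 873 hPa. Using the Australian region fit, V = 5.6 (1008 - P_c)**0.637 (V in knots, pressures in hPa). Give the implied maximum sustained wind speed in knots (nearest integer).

127 kt

ΔP = 1008 − 873 = 135 hPa.
135^0.637 ≈ 22.752.
V ≈ 5.6 × 22.752 ≈ 127.4 kt.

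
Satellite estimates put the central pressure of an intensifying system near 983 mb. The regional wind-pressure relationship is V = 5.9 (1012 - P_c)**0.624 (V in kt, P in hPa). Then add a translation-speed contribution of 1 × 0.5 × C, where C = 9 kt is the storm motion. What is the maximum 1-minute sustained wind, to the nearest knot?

ΔP = 1012 − 983 = 29 mb.
29^0.624 ≈ 8.176.
V ≈ 5.9 × 8.176 ≈ 48.2 kt.
Translation term: 1 × 0.5 × 9 = 4.5 kt.
Corrected V ≈ 52.7 kt → 53 kt.

53 kt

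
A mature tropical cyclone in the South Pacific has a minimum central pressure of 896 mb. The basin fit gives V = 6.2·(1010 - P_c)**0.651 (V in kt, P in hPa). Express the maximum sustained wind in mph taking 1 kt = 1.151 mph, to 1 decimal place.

ΔP = 1010 − 896 = 114 mb.
V ≈ 6.2 × 114^0.651 = 6.2 × 21.830 ≈ 135.343 kt.
135.343 × 1.151 ≈ 155.78 mph → 155.8 mph.

155.8 mph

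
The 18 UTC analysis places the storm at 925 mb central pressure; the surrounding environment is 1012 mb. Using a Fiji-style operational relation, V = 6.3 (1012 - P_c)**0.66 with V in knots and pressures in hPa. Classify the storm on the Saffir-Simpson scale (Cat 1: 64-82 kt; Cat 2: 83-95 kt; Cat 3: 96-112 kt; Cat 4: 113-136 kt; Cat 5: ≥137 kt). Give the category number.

ΔP = 1012 − 925 = 87 mb.
V ≈ 6.3 × 87^0.66 = 6.3 × 19.06 ≈ 120 kt.
120 kt falls in the Category 4 band.

4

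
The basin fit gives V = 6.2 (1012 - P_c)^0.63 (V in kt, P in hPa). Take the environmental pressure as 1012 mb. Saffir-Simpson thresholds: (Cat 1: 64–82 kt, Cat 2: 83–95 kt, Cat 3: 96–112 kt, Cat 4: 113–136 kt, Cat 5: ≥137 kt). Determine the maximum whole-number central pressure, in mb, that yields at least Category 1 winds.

971 mb

Category 1 begins at V = 64 kt.
Required ΔP = (64/6.2)^(1/0.63) = 10.323^1.587 ≈ 40.66 mb.
P_c ≤ 1012 − 40.66 = 971.34, so the highest integer P_c is 971 mb.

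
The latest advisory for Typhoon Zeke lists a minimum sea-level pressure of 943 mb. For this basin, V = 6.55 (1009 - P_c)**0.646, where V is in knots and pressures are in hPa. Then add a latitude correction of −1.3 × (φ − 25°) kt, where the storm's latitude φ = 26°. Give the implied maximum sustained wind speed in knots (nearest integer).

ΔP = 1009 − 943 = 66 mb.
66^0.646 ≈ 14.977.
V ≈ 6.55 × 14.977 ≈ 98.1 kt.
Latitude correction: −1.3 × (26 − 25) = -1.3 kt.
Corrected V ≈ 96.8 kt → 97 kt.

97 kt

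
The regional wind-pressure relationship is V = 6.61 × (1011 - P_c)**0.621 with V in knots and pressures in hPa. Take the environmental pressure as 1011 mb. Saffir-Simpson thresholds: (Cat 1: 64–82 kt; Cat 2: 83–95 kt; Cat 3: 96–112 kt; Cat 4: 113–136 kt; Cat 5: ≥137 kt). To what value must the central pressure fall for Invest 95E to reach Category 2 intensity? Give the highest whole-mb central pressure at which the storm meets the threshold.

952 mb

Category 2 begins at V = 83 kt.
Required ΔP = (83/6.61)^(1/0.621) = 12.557^1.610 ≈ 58.82 mb.
P_c ≤ 1011 − 58.82 = 952.18, so the highest integer P_c is 952 mb.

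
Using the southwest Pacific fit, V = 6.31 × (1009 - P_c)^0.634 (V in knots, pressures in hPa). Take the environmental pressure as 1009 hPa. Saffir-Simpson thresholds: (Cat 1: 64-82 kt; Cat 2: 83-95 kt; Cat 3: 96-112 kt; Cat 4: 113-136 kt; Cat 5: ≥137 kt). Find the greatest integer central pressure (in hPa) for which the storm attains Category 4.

914 hPa

Category 4 begins at V = 113 kt.
Required ΔP = (113/6.31)^(1/0.634) = 17.908^1.577 ≈ 94.71 hPa.
P_c ≤ 1009 − 94.71 = 914.29, so the highest integer P_c is 914 hPa.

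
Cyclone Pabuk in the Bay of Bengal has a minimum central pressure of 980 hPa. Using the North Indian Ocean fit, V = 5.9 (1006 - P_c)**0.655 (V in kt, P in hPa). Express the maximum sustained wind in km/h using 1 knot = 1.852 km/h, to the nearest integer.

92 km/h

ΔP = 1006 − 980 = 26 hPa.
V ≈ 5.9 × 26^0.655 = 5.9 × 8.449 ≈ 49.849 kt.
49.849 × 1.852 ≈ 92.32 km/h → 92 km/h.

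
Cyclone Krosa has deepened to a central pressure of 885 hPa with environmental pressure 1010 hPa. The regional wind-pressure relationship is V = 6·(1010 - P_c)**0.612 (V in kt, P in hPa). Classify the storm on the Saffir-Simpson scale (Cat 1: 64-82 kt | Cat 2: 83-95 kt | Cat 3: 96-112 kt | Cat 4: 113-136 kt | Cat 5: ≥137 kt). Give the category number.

ΔP = 1010 − 885 = 125 hPa.
V ≈ 6 × 125^0.612 = 6 × 19.20 ≈ 115 kt.
115 kt falls in the Category 4 band.

4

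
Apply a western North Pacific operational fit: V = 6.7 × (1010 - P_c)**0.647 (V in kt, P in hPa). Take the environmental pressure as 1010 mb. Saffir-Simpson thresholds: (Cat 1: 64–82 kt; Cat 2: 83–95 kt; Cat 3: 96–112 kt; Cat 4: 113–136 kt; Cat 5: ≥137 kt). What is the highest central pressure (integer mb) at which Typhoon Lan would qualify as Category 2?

Category 2 begins at V = 83 kt.
Required ΔP = (83/6.7)^(1/0.647) = 12.388^1.546 ≈ 48.90 mb.
P_c ≤ 1010 − 48.90 = 961.10, so the highest integer P_c is 961 mb.

961 mb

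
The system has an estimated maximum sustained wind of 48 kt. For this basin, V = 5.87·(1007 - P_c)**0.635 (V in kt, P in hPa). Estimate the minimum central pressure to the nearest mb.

ΔP = (V / 5.87)^(1/0.635) = (48/5.87)^1.575.
48/5.87 = 8.177; 8.177^1.575 ≈ 27.36 mb.
P_c = 1007 − 27.36 = 979.64 ≈ 980 mb.

980 mb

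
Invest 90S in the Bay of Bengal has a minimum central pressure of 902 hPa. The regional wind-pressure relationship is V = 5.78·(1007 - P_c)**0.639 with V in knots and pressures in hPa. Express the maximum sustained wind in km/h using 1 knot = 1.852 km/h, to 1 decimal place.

209.5 km/h

ΔP = 1007 − 902 = 105 hPa.
V ≈ 5.78 × 105^0.639 = 5.78 × 19.568 ≈ 113.101 kt.
113.101 × 1.852 ≈ 209.46 km/h → 209.5 km/h.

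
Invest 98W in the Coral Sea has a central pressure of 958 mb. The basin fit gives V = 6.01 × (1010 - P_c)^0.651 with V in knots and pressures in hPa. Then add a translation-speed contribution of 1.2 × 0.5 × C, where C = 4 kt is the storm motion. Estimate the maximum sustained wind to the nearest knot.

81 kt

ΔP = 1010 − 958 = 52 mb.
52^0.651 ≈ 13.095.
V ≈ 6.01 × 13.095 ≈ 78.7 kt.
Translation term: 1.2 × 0.5 × 4 = 2.4 kt.
Corrected V ≈ 81.1 kt → 81 kt.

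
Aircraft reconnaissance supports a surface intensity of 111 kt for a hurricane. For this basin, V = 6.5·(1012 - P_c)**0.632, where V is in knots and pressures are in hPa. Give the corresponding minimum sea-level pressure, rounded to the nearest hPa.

923 hPa

ΔP = (V / 6.5)^(1/0.632) = (111/6.5)^1.582.
111/6.5 = 17.077; 17.077^1.582 ≈ 89.13 hPa.
P_c = 1012 − 89.13 = 922.87 ≈ 923 hPa.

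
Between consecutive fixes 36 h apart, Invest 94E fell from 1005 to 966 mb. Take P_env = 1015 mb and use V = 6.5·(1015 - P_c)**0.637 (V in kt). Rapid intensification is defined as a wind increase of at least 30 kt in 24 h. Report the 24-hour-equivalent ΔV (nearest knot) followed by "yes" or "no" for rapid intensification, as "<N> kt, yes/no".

33 kt, yes

V₁: ΔP = 10, V ≈ 6.5 × 10^0.637 ≈ 28.18 kt.
V₂: ΔP = 49, V ≈ 6.5 × 49^0.637 ≈ 77.55 kt.
ΔV over 36 h = 49.37 kt → 24 h equivalent = 49.37 × 24/36 ≈ 32.91 kt.
33 kt ≥ 30 kt ⇒ rapid intensification.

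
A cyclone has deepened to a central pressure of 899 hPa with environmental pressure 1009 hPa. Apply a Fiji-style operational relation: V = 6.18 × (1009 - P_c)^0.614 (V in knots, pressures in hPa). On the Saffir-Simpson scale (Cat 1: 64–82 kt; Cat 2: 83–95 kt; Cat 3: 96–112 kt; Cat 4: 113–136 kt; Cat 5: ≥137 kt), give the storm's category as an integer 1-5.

3

ΔP = 1009 − 899 = 110 hPa.
V ≈ 6.18 × 110^0.614 = 6.18 × 17.92 ≈ 111 kt.
111 kt falls in the Category 3 band.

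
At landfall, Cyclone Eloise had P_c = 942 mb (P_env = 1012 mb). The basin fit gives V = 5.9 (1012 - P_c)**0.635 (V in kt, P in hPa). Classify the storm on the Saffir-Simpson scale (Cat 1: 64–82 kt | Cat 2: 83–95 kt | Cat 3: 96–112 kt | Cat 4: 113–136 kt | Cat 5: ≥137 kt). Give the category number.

2

ΔP = 1012 − 942 = 70 mb.
V ≈ 5.9 × 70^0.635 = 5.9 × 14.85 ≈ 88 kt.
88 kt falls in the Category 2 band.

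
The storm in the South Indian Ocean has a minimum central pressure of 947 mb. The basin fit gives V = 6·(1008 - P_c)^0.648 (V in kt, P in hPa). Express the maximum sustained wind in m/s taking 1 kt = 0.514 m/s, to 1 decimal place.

ΔP = 1008 − 947 = 61 mb.
V ≈ 6 × 61^0.648 = 6 × 14.351 ≈ 86.108 kt.
86.108 × 0.514 ≈ 44.26 m/s → 44.3 m/s.

44.3 m/s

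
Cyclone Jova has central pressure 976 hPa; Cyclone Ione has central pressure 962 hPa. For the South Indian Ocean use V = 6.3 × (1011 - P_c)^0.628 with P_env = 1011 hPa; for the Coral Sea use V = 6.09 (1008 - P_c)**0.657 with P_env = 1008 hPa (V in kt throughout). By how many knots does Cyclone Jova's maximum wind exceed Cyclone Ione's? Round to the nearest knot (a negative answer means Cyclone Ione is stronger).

Cyclone Jova: ΔP = 35; V ≈ 6.3 × 35^0.628 ≈ 58.75 kt.
Cyclone Ione: ΔP = 46; V ≈ 6.09 × 46^0.657 ≈ 75.34 kt.
Difference ≈ 58.75 − 75.34 = -16.59 → -17 kt.

-17 kt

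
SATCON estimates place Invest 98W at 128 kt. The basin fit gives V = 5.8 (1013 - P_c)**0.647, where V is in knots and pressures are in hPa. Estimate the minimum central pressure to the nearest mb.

ΔP = (V / 5.8)^(1/0.647) = (128/5.8)^1.546.
128/5.8 = 22.069; 22.069^1.546 ≈ 119.38 mb.
P_c = 1013 − 119.38 = 893.62 ≈ 894 mb.

894 mb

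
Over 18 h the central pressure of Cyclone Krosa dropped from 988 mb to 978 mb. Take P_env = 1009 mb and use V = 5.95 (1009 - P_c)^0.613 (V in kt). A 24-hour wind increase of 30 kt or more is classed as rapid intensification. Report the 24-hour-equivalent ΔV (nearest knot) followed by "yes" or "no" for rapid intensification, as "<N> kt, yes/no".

V₁: ΔP = 21, V ≈ 5.95 × 21^0.613 ≈ 38.46 kt.
V₂: ΔP = 31, V ≈ 5.95 × 31^0.613 ≈ 48.83 kt.
ΔV over 18 h = 10.37 kt → 24 h equivalent = 10.37 × 24/18 ≈ 13.83 kt.
14 kt < 30 kt ⇒ not rapid intensification.

14 kt, no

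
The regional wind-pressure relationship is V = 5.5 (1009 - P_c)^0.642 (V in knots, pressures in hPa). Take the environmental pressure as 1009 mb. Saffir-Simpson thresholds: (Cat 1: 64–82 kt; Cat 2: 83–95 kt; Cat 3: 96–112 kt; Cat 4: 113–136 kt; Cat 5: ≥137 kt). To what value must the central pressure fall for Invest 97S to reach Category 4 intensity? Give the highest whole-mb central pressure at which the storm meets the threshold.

Category 4 begins at V = 113 kt.
Required ΔP = (113/5.5)^(1/0.642) = 20.545^1.558 ≈ 110.85 mb.
P_c ≤ 1009 − 110.85 = 898.15, so the highest integer P_c is 898 mb.

898 mb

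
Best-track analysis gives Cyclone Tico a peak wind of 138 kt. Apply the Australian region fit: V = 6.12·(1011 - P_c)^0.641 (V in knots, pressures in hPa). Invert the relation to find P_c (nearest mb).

882 mb

ΔP = (V / 6.12)^(1/0.641) = (138/6.12)^1.560.
138/6.12 = 22.549; 22.549^1.560 ≈ 129.11 mb.
P_c = 1011 − 129.11 = 881.89 ≈ 882 mb.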